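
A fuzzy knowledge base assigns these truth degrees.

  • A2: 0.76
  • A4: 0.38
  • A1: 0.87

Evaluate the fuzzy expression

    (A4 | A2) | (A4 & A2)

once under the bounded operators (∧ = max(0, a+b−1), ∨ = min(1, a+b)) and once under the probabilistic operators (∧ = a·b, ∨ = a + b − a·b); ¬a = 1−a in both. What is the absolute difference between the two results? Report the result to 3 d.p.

Under bounded:
  A4 | A2 = min(1, a+b) on (0.38, 0.76) = 1.00
  A4 & A2 = max(0, a+b−1) on (0.38, 0.76) = 0.14
  (A4 | A2) | (A4 & A2) = min(1, a+b) on (1.00, 0.14) = 1.00
  → value = 1.0000
Under probabilistic:
  A4 | A2 = a + b − a·b on (0.3800, 0.7600) = 0.8512
  A4 & A2 = a·b on (0.3800, 0.7600) = 0.2888
  (A4 | A2) | (A4 & A2) = a + b − a·b on (0.8512, 0.2888) = 0.8942
  → value = 0.8942
|1.0000 − 0.8942| = 0.106

0.106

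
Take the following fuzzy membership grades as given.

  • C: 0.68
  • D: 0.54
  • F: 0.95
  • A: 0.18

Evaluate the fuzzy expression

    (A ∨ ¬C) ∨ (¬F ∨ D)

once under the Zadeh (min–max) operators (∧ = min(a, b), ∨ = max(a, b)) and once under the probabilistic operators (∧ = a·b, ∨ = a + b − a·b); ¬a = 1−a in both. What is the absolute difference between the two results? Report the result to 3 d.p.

0.216

Under Zadeh (min–max):
  ¬C = 1 − 0.68 = 0.32
  A ∨ ¬C = max(a, b) on (0.18, 0.32) = 0.32
  ¬F = 1 − 0.95 = 0.05
  ¬F ∨ D = max(a, b) on (0.05, 0.54) = 0.54
  (A ∨ ¬C) ∨ (¬F ∨ D) = max(a, b) on (0.32, 0.54) = 0.54
  → value = 0.5400
Under probabilistic:
  ¬C = 1 − 0.6800 = 0.3200
  A ∨ ¬C = a + b − a·b on (0.1800, 0.3200) = 0.4424
  ¬F = 1 − 0.9500 = 0.0500
  ¬F ∨ D = a + b − a·b on (0.0500, 0.5400) = 0.5630
  (A ∨ ¬C) ∨ (¬F ∨ D) = a + b − a·b on (0.4424, 0.5630) = 0.7563
  → value = 0.7563
|0.5400 − 0.7563| = 0.216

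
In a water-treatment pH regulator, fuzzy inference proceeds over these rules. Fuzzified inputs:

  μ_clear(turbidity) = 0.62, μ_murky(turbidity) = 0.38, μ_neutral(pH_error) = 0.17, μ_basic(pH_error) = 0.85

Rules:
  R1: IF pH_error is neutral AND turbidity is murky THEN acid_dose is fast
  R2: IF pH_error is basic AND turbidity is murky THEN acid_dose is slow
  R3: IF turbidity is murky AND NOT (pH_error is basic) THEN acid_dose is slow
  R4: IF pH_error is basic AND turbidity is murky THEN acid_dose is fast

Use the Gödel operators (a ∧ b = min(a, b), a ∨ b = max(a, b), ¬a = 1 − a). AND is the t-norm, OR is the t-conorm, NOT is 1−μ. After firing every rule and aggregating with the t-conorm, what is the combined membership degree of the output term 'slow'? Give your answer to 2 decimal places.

R1: neutral=0.17, murky=0.38; AND[min(a, b)] → w = 0.17
R2: basic=0.85, murky=0.38; AND[min(a, b)] → w = 0.38
R3: murky=0.38, ¬basic=1−0.85=0.15; AND[min(a, b)] → w = 0.15
R4: basic=0.85, murky=0.38; AND[min(a, b)] → w = 0.38
Rules with consequent 'slow': {R2, R3} → strengths 0.38, 0.15
Aggregate via t-conorm [max(a, b)]: 0.38

0.38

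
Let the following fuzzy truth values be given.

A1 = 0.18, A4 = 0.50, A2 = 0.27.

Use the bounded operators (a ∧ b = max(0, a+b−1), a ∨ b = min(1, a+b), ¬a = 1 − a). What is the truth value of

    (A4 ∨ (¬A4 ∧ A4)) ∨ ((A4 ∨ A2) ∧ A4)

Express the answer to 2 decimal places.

0.77

¬A4 = 1 − 0.50 = 0.50
¬A4 ∧ A4 = max(0, a+b−1) on (0.50, 0.50) = 0.00
A4 ∨ (¬A4 ∧ A4) = min(1, a+b) on (0.50, 0.00) = 0.50
A4 ∨ A2 = min(1, a+b) on (0.50, 0.27) = 0.77
(A4 ∨ A2) ∧ A4 = max(0, a+b−1) on (0.77, 0.50) = 0.27
(A4 ∨ (¬A4 ∧ A4)) ∨ ((A4 ∨ A2) ∧ A4) = min(1, a+b) on (0.50, 0.27) = 0.77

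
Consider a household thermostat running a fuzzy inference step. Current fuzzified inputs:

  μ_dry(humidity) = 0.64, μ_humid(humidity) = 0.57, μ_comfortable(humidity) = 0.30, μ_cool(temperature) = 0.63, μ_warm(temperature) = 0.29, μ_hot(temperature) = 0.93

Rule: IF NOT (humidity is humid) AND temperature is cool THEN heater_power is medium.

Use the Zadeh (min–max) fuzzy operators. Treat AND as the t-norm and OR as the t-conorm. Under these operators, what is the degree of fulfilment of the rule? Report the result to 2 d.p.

0.43

firing strength: ¬humid=1−0.57=0.43, cool=0.63; AND[min(a, b)] → w = 0.43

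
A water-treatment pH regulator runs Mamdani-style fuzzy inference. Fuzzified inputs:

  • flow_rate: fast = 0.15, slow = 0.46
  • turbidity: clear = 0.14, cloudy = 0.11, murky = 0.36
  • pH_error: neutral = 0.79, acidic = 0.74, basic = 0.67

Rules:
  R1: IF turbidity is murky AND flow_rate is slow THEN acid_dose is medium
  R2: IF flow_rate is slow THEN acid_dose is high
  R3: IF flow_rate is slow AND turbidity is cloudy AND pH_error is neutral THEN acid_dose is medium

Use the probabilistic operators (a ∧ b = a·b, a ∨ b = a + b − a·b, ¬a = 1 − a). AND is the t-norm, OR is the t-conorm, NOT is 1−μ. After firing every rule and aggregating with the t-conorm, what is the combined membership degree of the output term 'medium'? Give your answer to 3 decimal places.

0.199

R1: murky=0.36, slow=0.46; AND[a·b] → w = 0.1656
R2: slow=0.46 → w = 0.4600
R3: slow=0.46, cloudy=0.11, neutral=0.79; AND[a·b] → w = 0.0400
Rules with consequent 'medium': {R1, R3} → strengths 0.1656, 0.0400
Aggregate via t-conorm [a + b − a·b]: 0.1990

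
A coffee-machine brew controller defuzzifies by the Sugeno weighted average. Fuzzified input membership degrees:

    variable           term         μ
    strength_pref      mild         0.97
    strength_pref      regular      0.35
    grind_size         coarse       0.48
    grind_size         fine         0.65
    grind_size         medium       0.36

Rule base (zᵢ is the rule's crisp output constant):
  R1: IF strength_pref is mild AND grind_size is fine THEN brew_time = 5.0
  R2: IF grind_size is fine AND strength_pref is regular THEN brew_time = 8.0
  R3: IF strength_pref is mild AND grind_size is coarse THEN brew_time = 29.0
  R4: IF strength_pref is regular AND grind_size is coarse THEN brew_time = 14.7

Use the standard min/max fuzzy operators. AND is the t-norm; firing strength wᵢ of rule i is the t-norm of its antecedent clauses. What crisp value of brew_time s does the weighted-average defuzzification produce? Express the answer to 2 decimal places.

13.72

R1 (z=5.0): mild=0.97, fine=0.65; AND[min(a, b)] → w = 0.65
R2 (z=8.0): fine=0.65, regular=0.35; AND[min(a, b)] → w = 0.35
R3 (z=29.0): mild=0.97, coarse=0.48; AND[min(a, b)] → w = 0.48
R4 (z=14.7): regular=0.35, coarse=0.48; AND[min(a, b)] → w = 0.35
Weighted average = (0.65·5.0 + 0.35·8.0 + 0.48·29.0 + 0.35·14.7) / (0.65 + 0.35 + 0.48 + 0.35)
  = 25.1150 / 1.8300 = 13.72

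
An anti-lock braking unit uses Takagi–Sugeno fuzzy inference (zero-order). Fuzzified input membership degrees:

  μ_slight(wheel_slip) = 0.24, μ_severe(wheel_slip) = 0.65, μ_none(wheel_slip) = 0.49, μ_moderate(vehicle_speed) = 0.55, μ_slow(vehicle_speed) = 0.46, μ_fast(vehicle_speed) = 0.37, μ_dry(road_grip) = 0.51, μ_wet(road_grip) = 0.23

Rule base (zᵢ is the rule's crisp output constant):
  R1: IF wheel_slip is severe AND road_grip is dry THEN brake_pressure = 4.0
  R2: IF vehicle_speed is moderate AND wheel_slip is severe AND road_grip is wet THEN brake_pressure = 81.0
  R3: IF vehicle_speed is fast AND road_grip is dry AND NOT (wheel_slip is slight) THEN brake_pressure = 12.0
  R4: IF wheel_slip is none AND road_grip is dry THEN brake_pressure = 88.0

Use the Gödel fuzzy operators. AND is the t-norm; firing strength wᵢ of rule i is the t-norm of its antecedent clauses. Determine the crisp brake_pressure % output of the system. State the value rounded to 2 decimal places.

42.64

R1 (z=4.0): severe=0.65, dry=0.51; AND[min(a, b)] → w = 0.51
R2 (z=81.0): moderate=0.55, severe=0.65, wet=0.23; AND[min(a, b)] → w = 0.23
R3 (z=12.0): fast=0.37, dry=0.51, ¬slight=1−0.24=0.76; AND[min(a, b)] → w = 0.37
R4 (z=88.0): none=0.49, dry=0.51; AND[min(a, b)] → w = 0.49
Weighted average = (0.51·4.0 + 0.23·81.0 + 0.37·12.0 + 0.49·88.0) / (0.51 + 0.23 + 0.37 + 0.49)
  = 68.2300 / 1.6000 = 42.64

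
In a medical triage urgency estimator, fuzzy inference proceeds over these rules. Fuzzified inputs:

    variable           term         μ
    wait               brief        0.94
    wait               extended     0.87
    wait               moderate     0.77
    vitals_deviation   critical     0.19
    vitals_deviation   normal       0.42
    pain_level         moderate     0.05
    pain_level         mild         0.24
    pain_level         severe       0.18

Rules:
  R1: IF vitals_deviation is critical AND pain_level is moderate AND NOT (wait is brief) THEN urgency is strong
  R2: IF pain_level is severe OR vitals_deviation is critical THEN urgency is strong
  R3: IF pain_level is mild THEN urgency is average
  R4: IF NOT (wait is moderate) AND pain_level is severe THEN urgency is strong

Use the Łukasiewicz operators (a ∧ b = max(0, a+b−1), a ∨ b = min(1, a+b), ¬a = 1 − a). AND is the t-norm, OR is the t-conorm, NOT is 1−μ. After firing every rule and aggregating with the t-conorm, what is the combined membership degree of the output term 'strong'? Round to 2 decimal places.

0.37

R1: critical=0.19, moderate=0.05, ¬brief=1−0.94=0.06; AND[max(0, a+b−1)] → w = 0.00
R2: severe=0.18, critical=0.19; OR[min(1, a+b)] → w = 0.37
R3: mild=0.24 → w = 0.24
R4: ¬moderate=1−0.77=0.23, severe=0.18; AND[max(0, a+b−1)] → w = 0.00
Rules with consequent 'strong': {R1, R2, R4} → strengths 0.00, 0.37, 0.00
Aggregate via t-conorm [min(1, a+b)]: 0.37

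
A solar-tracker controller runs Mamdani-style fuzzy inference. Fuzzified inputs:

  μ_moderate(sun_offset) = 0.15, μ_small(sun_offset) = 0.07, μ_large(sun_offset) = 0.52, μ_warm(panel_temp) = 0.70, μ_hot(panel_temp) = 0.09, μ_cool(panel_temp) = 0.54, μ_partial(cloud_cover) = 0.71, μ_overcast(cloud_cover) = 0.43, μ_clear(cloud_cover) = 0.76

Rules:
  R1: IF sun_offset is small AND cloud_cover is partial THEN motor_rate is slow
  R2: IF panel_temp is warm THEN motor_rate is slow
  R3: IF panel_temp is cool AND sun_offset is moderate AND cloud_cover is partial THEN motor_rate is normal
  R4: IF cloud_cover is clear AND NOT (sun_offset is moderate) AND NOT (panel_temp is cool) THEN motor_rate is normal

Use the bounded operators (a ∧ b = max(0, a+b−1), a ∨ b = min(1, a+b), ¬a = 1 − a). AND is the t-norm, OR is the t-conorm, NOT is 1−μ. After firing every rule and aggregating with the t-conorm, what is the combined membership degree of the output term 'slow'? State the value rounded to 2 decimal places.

R1: small=0.07, partial=0.71; AND[max(0, a+b−1)] → w = 0.00
R2: warm=0.70 → w = 0.70
R3: cool=0.54, moderate=0.15, partial=0.71; AND[max(0, a+b−1)] → w = 0.00
R4: clear=0.76, ¬moderate=1−0.15=0.85, ¬cool=1−0.54=0.46; AND[max(0, a+b−1)] → w = 0.07
Rules with consequent 'slow': {R1, R2} → strengths 0.00, 0.70
Aggregate via t-conorm [min(1, a+b)]: 0.70

0.70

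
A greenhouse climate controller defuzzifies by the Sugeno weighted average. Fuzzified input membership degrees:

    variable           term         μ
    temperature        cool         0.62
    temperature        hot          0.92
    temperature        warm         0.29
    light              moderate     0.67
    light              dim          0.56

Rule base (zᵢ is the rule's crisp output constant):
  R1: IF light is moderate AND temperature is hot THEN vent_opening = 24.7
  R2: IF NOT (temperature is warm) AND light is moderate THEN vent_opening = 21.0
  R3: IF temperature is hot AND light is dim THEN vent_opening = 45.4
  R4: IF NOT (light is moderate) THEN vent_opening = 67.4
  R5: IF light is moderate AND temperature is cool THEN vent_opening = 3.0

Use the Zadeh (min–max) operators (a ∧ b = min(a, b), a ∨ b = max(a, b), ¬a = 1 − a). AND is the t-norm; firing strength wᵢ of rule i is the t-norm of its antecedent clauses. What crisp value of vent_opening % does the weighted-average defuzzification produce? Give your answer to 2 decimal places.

R1 (z=24.7): moderate=0.67, hot=0.92; AND[min(a, b)] → w = 0.67
R2 (z=21.0): ¬warm=1−0.29=0.71, moderate=0.67; AND[min(a, b)] → w = 0.67
R3 (z=45.4): hot=0.92, dim=0.56; AND[min(a, b)] → w = 0.56
R4 (z=67.4): ¬moderate=1−0.67=0.33 → w = 0.33
R5 (z=3.0): moderate=0.67, cool=0.62; AND[min(a, b)] → w = 0.62
Weighted average = (0.67·24.7 + 0.67·21.0 + 0.56·45.4 + 0.33·67.4 + 0.62·3.0) / (0.67 + 0.67 + 0.56 + 0.33 + 0.62)
  = 80.1450 / 2.8500 = 28.12

28.12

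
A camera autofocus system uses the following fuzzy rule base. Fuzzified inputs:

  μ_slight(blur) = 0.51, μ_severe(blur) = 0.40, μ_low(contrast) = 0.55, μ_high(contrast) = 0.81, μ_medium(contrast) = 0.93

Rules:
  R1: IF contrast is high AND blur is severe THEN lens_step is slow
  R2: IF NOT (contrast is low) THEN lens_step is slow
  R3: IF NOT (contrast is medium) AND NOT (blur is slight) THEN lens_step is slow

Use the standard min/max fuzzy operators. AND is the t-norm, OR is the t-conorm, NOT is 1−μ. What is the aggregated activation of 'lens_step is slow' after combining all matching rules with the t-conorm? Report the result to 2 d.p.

0.45

R1: high=0.81, severe=0.40; AND[min(a, b)] → w = 0.40
R2: ¬low=1−0.55=0.45 → w = 0.45
R3: ¬medium=1−0.93=0.07, ¬slight=1−0.51=0.49; AND[min(a, b)] → w = 0.07
Rules with consequent 'slow': {R1, R2, R3} → strengths 0.40, 0.45, 0.07
Aggregate via t-conorm [max(a, b)]: 0.45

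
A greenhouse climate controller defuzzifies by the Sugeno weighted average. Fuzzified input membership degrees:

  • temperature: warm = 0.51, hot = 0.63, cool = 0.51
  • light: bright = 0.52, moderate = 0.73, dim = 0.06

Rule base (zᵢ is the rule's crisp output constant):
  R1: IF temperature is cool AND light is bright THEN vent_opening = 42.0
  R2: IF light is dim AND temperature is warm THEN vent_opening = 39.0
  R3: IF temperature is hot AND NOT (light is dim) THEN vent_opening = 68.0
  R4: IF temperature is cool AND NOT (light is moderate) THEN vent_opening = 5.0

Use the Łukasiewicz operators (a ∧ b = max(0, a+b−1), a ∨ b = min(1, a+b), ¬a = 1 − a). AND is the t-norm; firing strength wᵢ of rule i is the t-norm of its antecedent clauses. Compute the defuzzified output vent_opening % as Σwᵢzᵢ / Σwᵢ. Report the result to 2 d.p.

66.70

R1 (z=42.0): cool=0.51, bright=0.52; AND[max(0, a+b−1)] → w = 0.03
R2 (z=39.0): dim=0.06, warm=0.51; AND[max(0, a+b−1)] → w = 0.00
R3 (z=68.0): hot=0.63, ¬dim=1−0.06=0.94; AND[max(0, a+b−1)] → w = 0.57
R4 (z=5.0): cool=0.51, ¬moderate=1−0.73=0.27; AND[max(0, a+b−1)] → w = 0.00
Weighted average = (0.03·42.0 + 0.00·39.0 + 0.57·68.0 + 0.00·5.0) / (0.03 + 0.00 + 0.57 + 0.00)
  = 40.0200 / 0.6000 = 66.70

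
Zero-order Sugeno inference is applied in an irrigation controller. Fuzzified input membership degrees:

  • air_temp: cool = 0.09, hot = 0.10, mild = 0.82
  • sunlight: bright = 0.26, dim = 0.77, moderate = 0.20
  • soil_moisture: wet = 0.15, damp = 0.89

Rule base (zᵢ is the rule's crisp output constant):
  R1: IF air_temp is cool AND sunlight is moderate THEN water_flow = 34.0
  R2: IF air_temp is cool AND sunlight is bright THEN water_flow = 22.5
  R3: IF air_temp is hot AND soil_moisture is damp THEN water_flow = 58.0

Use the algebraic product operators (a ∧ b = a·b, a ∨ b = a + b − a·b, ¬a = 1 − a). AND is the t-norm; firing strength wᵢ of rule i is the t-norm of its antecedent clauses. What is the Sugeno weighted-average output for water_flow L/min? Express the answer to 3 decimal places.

R1 (z=34.0): cool=0.09, moderate=0.20; AND[a·b] → w = 0.0180
R2 (z=22.5): cool=0.09, bright=0.26; AND[a·b] → w = 0.0234
R3 (z=58.0): hot=0.10, damp=0.89; AND[a·b] → w = 0.0890
Weighted average = (0.0180·34.0 + 0.0234·22.5 + 0.0890·58.0) / (0.0180 + 0.0234 + 0.0890)
  = 6.3005 / 0.1304 = 48.317

48.317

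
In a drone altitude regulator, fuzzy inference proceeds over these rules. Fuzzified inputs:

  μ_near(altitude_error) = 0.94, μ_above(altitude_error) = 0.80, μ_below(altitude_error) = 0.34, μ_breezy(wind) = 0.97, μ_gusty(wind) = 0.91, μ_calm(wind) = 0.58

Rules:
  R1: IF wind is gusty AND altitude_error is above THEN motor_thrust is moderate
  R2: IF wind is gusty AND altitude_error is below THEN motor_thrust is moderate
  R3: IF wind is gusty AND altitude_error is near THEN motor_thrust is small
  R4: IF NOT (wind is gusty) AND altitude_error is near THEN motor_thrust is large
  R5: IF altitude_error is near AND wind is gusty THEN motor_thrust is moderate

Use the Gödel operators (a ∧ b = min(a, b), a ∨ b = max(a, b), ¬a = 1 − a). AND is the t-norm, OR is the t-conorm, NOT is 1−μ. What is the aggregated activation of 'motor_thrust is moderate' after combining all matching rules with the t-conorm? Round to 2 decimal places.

0.91

R1: gusty=0.91, above=0.80; AND[min(a, b)] → w = 0.80
R2: gusty=0.91, below=0.34; AND[min(a, b)] → w = 0.34
R3: gusty=0.91, near=0.94; AND[min(a, b)] → w = 0.91
R4: ¬gusty=1−0.91=0.09, near=0.94; AND[min(a, b)] → w = 0.09
R5: near=0.94, gusty=0.91; AND[min(a, b)] → w = 0.91
Rules with consequent 'moderate': {R1, R2, R5} → strengths 0.80, 0.34, 0.91
Aggregate via t-conorm [max(a, b)]: 0.91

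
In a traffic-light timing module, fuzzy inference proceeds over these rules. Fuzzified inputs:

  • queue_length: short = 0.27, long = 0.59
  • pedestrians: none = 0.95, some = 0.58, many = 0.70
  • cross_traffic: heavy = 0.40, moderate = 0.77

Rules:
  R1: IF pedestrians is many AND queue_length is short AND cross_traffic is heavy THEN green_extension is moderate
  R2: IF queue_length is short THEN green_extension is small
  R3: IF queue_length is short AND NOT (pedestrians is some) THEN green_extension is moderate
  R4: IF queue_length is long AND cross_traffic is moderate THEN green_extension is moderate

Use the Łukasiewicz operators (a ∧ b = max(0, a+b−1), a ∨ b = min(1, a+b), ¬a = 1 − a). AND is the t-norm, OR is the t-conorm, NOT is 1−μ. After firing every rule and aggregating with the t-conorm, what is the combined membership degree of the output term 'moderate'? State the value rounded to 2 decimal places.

0.36

R1: many=0.70, short=0.27, heavy=0.40; AND[max(0, a+b−1)] → w = 0.00
R2: short=0.27 → w = 0.27
R3: short=0.27, ¬some=1−0.58=0.42; AND[max(0, a+b−1)] → w = 0.00
R4: long=0.59, moderate=0.77; AND[max(0, a+b−1)] → w = 0.36
Rules with consequent 'moderate': {R1, R3, R4} → strengths 0.00, 0.00, 0.36
Aggregate via t-conorm [min(1, a+b)]: 0.36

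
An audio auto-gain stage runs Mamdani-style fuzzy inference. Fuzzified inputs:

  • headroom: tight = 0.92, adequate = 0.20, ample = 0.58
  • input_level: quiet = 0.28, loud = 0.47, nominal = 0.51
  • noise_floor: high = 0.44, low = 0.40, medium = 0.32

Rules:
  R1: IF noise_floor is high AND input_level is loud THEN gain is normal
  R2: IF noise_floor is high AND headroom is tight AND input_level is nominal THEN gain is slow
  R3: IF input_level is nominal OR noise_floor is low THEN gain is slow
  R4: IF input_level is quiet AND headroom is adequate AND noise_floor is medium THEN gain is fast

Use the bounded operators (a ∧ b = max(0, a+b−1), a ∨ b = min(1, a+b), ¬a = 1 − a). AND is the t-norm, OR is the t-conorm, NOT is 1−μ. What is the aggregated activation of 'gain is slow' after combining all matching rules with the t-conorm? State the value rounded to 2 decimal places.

R1: high=0.44, loud=0.47; AND[max(0, a+b−1)] → w = 0.00
R2: high=0.44, tight=0.92, nominal=0.51; AND[max(0, a+b−1)] → w = 0.00
R3: nominal=0.51, low=0.40; OR[min(1, a+b)] → w = 0.91
R4: quiet=0.28, adequate=0.20, medium=0.32; AND[max(0, a+b−1)] → w = 0.00
Rules with consequent 'slow': {R2, R3} → strengths 0.00, 0.91
Aggregate via t-conorm [min(1, a+b)]: 0.91

0.91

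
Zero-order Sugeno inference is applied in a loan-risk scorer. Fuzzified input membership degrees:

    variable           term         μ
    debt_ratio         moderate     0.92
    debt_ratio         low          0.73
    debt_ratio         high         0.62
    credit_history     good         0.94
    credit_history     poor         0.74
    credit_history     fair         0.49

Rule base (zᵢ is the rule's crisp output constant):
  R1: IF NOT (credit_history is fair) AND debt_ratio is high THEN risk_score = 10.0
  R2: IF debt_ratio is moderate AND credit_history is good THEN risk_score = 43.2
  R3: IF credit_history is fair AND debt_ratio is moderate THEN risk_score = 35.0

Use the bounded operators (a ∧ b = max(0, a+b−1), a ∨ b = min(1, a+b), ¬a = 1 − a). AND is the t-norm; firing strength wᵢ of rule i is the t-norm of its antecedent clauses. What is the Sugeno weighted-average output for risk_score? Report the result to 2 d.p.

37.72

R1 (z=10.0): ¬fair=1−0.49=0.51, high=0.62; AND[max(0, a+b−1)] → w = 0.13
R2 (z=43.2): moderate=0.92, good=0.94; AND[max(0, a+b−1)] → w = 0.86
R3 (z=35.0): fair=0.49, moderate=0.92; AND[max(0, a+b−1)] → w = 0.41
Weighted average = (0.13·10.0 + 0.86·43.2 + 0.41·35.0) / (0.13 + 0.86 + 0.41)
  = 52.8020 / 1.4000 = 37.72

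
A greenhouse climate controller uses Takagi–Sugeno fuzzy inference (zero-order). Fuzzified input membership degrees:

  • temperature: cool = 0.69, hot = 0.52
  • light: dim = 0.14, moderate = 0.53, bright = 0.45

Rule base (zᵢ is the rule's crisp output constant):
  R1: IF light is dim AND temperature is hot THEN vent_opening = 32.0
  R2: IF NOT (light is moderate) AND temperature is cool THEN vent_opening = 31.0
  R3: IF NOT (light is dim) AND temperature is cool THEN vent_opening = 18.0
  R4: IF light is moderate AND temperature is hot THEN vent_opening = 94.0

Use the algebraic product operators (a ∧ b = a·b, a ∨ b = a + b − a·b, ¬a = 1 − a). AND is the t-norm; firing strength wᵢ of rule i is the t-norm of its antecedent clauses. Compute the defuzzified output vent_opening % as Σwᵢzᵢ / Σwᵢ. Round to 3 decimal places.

R1 (z=32.0): dim=0.14, hot=0.52; AND[a·b] → w = 0.0728
R2 (z=31.0): ¬moderate=1−0.53=0.47, cool=0.69; AND[a·b] → w = 0.3243
R3 (z=18.0): ¬dim=1−0.14=0.86, cool=0.69; AND[a·b] → w = 0.5934
R4 (z=94.0): moderate=0.53, hot=0.52; AND[a·b] → w = 0.2756
Weighted average = (0.0728·32.0 + 0.3243·31.0 + 0.5934·18.0 + 0.2756·94.0) / (0.0728 + 0.3243 + 0.5934 + 0.2756)
  = 48.9705 / 1.2661 = 38.678

38.678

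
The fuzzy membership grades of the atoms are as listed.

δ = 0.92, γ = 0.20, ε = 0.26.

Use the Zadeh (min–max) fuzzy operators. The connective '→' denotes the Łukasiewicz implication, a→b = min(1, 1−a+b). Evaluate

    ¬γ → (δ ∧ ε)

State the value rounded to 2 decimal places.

¬γ = 1 − 0.20 = 0.80
δ ∧ ε = min(a, b) on (0.92, 0.26) = 0.26
¬γ → (δ ∧ ε)  [Łukasiewicz: min(1, 1−a+b)] with a=0.80, b=0.26 → 0.46

0.46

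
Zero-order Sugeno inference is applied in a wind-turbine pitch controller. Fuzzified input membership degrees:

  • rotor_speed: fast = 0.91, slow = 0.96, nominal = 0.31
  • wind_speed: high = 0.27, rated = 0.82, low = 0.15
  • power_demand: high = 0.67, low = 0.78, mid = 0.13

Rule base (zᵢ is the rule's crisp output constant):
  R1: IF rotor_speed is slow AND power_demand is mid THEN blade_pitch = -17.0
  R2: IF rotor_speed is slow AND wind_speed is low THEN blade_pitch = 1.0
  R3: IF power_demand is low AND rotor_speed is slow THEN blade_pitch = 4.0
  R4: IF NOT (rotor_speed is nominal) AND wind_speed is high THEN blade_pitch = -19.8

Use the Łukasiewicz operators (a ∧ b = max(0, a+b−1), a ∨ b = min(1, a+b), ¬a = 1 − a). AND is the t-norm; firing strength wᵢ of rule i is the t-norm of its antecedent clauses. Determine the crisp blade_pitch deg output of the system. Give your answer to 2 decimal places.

R1 (z=-17.0): slow=0.96, mid=0.13; AND[max(0, a+b−1)] → w = 0.09
R2 (z=1.0): slow=0.96, low=0.15; AND[max(0, a+b−1)] → w = 0.11
R3 (z=4.0): low=0.78, slow=0.96; AND[max(0, a+b−1)] → w = 0.74
R4 (z=-19.8): ¬nominal=1−0.31=0.69, high=0.27; AND[max(0, a+b−1)] → w = 0.00
Weighted average = (0.09·-17.0 + 0.11·1.0 + 0.74·4.0 + 0.00·-19.8) / (0.09 + 0.11 + 0.74 + 0.00)
  = 1.5400 / 0.9400 = 1.64

1.64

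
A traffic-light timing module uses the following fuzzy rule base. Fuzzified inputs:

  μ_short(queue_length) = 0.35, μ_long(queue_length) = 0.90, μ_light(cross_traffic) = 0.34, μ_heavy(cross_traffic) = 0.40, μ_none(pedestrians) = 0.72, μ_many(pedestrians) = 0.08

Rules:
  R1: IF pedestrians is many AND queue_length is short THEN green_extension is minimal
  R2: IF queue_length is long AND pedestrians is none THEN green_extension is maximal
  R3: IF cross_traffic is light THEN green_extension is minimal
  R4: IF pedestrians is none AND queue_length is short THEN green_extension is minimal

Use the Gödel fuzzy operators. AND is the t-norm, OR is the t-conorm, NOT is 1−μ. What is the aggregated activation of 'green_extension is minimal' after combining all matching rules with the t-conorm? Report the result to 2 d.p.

R1: many=0.08, short=0.35; AND[min(a, b)] → w = 0.08
R2: long=0.90, none=0.72; AND[min(a, b)] → w = 0.72
R3: light=0.34 → w = 0.34
R4: none=0.72, short=0.35; AND[min(a, b)] → w = 0.35
Rules with consequent 'minimal': {R1, R3, R4} → strengths 0.08, 0.34, 0.35
Aggregate via t-conorm [max(a, b)]: 0.35

0.35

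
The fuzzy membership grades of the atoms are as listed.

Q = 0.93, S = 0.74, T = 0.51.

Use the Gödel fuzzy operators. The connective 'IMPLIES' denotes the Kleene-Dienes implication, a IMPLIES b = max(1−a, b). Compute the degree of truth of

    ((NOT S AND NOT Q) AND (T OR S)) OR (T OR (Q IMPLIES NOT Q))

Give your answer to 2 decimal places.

0.51

NOT S = 1 − 0.74 = 0.26
NOT Q = 1 − 0.93 = 0.07
NOT S AND NOT Q = min(a, b) on (0.26, 0.07) = 0.07
T OR S = max(a, b) on (0.51, 0.74) = 0.74
(NOT S AND NOT Q) AND (T OR S) = min(a, b) on (0.07, 0.74) = 0.07
NOT Q = 1 − 0.93 = 0.07
Q IMPLIES NOT Q  [Kleene-Dienes: max(1−a, b)] with a=0.93, b=0.07 → 0.07
T OR (Q IMPLIES NOT Q) = max(a, b) on (0.51, 0.07) = 0.51
((NOT S AND NOT Q) AND (T OR S)) OR (T OR (Q IMPLIES NOT Q)) = max(a, b) on (0.07, 0.51) = 0.51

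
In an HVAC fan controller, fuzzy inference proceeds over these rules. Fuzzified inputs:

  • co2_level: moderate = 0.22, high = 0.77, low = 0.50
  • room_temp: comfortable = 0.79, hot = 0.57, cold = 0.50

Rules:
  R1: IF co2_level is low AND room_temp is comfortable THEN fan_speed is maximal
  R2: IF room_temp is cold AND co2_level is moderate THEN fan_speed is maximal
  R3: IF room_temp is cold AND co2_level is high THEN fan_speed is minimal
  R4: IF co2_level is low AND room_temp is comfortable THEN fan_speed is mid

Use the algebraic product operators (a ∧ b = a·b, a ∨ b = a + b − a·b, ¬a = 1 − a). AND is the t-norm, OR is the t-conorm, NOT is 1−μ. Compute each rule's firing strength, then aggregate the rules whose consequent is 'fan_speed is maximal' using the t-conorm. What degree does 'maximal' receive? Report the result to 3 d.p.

0.462

R1: low=0.50, comfortable=0.79; AND[a·b] → w = 0.3950
R2: cold=0.50, moderate=0.22; AND[a·b] → w = 0.1100
R3: cold=0.50, high=0.77; AND[a·b] → w = 0.3850
R4: low=0.50, comfortable=0.79; AND[a·b] → w = 0.3950
Rules with consequent 'maximal': {R1, R2} → strengths 0.3950, 0.1100
Aggregate via t-conorm [a + b − a·b]: 0.4616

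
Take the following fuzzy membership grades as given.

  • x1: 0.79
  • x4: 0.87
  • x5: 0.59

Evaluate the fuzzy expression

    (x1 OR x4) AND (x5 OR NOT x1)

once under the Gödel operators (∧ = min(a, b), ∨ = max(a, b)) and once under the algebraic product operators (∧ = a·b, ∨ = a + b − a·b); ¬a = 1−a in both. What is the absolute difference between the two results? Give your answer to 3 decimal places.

0.068

Under Gödel:
  x1 OR x4 = max(a, b) on (0.79, 0.87) = 0.87
  NOT x1 = 1 − 0.79 = 0.21
  x5 OR NOT x1 = max(a, b) on (0.59, 0.21) = 0.59
  (x1 OR x4) AND (x5 OR NOT x1) = min(a, b) on (0.87, 0.59) = 0.59
  → value = 0.5900
Under algebraic product:
  x1 OR x4 = a + b − a·b on (0.7900, 0.8700) = 0.9727
  NOT x1 = 1 − 0.7900 = 0.2100
  x5 OR NOT x1 = a + b − a·b on (0.5900, 0.2100) = 0.6761
  (x1 OR x4) AND (x5 OR NOT x1) = a·b on (0.9727, 0.6761) = 0.6576
  → value = 0.6576
|0.5900 − 0.6576| = 0.068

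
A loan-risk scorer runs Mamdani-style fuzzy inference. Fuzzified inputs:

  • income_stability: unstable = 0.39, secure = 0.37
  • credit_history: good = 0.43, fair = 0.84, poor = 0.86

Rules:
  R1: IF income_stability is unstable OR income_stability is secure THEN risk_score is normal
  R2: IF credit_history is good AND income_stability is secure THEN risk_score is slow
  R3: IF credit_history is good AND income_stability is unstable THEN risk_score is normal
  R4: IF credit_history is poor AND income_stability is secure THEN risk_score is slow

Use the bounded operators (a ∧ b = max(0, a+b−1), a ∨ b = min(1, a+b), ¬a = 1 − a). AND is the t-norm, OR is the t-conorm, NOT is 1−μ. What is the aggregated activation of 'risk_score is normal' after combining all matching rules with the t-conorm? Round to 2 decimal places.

R1: unstable=0.39, secure=0.37; OR[min(1, a+b)] → w = 0.76
R2: good=0.43, secure=0.37; AND[max(0, a+b−1)] → w = 0.00
R3: good=0.43, unstable=0.39; AND[max(0, a+b−1)] → w = 0.00
R4: poor=0.86, secure=0.37; AND[max(0, a+b−1)] → w = 0.23
Rules with consequent 'normal': {R1, R3} → strengths 0.76, 0.00
Aggregate via t-conorm [min(1, a+b)]: 0.76

0.76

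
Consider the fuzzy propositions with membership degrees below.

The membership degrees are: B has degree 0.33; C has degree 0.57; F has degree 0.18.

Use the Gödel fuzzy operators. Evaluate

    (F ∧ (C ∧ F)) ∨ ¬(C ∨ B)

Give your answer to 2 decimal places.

0.43

C ∧ F = min(a, b) on (0.57, 0.18) = 0.18
F ∧ (C ∧ F) = min(a, b) on (0.18, 0.18) = 0.18
C ∨ B = max(a, b) on (0.57, 0.33) = 0.57
¬(C ∨ B) = 1 − 0.57 = 0.43
(F ∧ (C ∧ F)) ∨ ¬(C ∨ B) = max(a, b) on (0.18, 0.43) = 0.43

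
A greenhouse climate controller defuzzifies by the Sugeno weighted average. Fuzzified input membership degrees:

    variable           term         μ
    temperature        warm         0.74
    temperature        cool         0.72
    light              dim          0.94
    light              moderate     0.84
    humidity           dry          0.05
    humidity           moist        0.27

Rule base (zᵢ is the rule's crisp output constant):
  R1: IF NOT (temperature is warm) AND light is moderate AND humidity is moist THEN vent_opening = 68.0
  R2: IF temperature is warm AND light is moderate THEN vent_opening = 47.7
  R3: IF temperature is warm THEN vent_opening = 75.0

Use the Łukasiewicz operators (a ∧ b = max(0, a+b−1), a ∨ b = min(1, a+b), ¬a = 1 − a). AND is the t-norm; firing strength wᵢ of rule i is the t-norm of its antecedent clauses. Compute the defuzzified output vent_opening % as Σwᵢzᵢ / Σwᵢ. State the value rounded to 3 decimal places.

R1 (z=68.0): ¬warm=1−0.74=0.26, moderate=0.84, moist=0.27; AND[max(0, a+b−1)] → w = 0.00
R2 (z=47.7): warm=0.74, moderate=0.84; AND[max(0, a+b−1)] → w = 0.58
R3 (z=75.0): warm=0.74 → w = 0.74
Weighted average = (0.00·68.0 + 0.58·47.7 + 0.74·75.0) / (0.00 + 0.58 + 0.74)
  = 83.1660 / 1.3200 = 63.005

63.005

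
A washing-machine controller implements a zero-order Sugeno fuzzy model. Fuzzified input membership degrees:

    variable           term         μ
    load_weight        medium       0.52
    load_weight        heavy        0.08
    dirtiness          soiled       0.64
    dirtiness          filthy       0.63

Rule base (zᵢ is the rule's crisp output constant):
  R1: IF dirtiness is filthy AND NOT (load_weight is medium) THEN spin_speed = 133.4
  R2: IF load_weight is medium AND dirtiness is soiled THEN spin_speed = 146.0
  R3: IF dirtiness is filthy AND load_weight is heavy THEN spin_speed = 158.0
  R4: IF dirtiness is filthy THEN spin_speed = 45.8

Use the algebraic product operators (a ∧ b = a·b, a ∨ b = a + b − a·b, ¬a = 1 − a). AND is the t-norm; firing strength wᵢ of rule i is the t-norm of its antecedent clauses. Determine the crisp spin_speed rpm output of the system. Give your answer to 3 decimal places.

95.581

R1 (z=133.4): filthy=0.63, ¬medium=1−0.52=0.48; AND[a·b] → w = 0.3024
R2 (z=146.0): medium=0.52, soiled=0.64; AND[a·b] → w = 0.3328
R3 (z=158.0): filthy=0.63, heavy=0.08; AND[a·b] → w = 0.0504
R4 (z=45.8): filthy=0.63 → w = 0.6300
Weighted average = (0.3024·133.4 + 0.3328·146.0 + 0.0504·158.0 + 0.6300·45.8) / (0.3024 + 0.3328 + 0.0504 + 0.6300)
  = 125.7462 / 1.3156 = 95.581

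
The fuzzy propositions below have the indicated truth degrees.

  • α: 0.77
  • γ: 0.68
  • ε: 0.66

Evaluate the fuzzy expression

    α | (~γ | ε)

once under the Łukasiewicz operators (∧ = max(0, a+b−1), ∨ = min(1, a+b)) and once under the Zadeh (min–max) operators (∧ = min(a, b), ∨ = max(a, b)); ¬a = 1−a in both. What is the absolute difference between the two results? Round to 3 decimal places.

0.230

Under Łukasiewicz:
  ~γ = 1 − 0.68 = 0.32
  ~γ | ε = min(1, a+b) on (0.32, 0.66) = 0.98
  α | (~γ | ε) = min(1, a+b) on (0.77, 0.98) = 1.00
  → value = 1.0000
Under Zadeh (min–max):
  ~γ = 1 − 0.68 = 0.32
  ~γ | ε = max(a, b) on (0.32, 0.66) = 0.66
  α | (~γ | ε) = max(a, b) on (0.77, 0.66) = 0.77
  → value = 0.7700
|1.0000 − 0.7700| = 0.230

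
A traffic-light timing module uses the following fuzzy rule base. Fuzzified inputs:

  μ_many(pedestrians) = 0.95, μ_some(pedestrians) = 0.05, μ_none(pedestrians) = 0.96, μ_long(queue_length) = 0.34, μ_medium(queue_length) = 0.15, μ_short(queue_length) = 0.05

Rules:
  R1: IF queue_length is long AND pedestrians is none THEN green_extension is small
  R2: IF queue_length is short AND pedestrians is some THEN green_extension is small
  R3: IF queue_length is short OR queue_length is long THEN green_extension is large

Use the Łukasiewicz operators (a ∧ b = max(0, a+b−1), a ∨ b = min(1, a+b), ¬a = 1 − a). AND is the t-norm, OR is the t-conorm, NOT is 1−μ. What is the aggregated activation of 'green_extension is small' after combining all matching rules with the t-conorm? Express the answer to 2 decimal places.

R1: long=0.34, none=0.96; AND[max(0, a+b−1)] → w = 0.30
R2: short=0.05, some=0.05; AND[max(0, a+b−1)] → w = 0.00
R3: short=0.05, long=0.34; OR[min(1, a+b)] → w = 0.39
Rules with consequent 'small': {R1, R2} → strengths 0.30, 0.00
Aggregate via t-conorm [min(1, a+b)]: 0.30

0.30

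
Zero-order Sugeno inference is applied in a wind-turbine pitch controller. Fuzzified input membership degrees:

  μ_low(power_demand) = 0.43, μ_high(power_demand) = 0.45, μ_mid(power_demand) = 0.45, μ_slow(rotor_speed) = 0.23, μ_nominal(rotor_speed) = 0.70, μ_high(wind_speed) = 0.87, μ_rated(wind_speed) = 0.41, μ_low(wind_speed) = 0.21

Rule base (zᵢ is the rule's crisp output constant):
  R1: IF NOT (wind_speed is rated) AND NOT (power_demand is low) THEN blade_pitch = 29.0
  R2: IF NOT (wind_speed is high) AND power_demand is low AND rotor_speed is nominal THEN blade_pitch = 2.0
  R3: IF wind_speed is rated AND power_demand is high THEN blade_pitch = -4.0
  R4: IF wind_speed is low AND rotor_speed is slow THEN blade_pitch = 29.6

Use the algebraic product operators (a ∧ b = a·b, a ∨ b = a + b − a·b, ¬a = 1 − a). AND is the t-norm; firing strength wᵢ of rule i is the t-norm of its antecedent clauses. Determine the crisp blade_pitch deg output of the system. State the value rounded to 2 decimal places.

17.30

R1 (z=29.0): ¬rated=1−0.41=0.59, ¬low=1−0.43=0.57; AND[a·b] → w = 0.3363
R2 (z=2.0): ¬high=1−0.87=0.13, low=0.43, nominal=0.70; AND[a·b] → w = 0.0391
R3 (z=-4.0): rated=0.41, high=0.45; AND[a·b] → w = 0.1845
R4 (z=29.6): low=0.21, slow=0.23; AND[a·b] → w = 0.0483
Weighted average = (0.3363·29.0 + 0.0391·2.0 + 0.1845·-4.0 + 0.0483·29.6) / (0.3363 + 0.0391 + 0.1845 + 0.0483)
  = 10.5226 / 0.6082 = 17.30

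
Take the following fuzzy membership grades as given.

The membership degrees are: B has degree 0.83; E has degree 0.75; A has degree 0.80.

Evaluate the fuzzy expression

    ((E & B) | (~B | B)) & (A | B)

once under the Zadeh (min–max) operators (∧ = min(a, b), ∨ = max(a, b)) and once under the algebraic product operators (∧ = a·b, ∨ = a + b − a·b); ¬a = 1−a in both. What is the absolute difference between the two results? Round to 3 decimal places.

0.085

Under Zadeh (min–max):
  E & B = min(a, b) on (0.75, 0.83) = 0.75
  ~B = 1 − 0.83 = 0.17
  ~B | B = max(a, b) on (0.17, 0.83) = 0.83
  (E & B) | (~B | B) = max(a, b) on (0.75, 0.83) = 0.83
  A | B = max(a, b) on (0.80, 0.83) = 0.83
  ((E & B) | (~B | B)) & (A | B) = min(a, b) on (0.83, 0.83) = 0.83
  → value = 0.8300
Under algebraic product:
  E & B = a·b on (0.7500, 0.8300) = 0.6225
  ~B = 1 − 0.8300 = 0.1700
  ~B | B = a + b − a·b on (0.1700, 0.8300) = 0.8589
  (E & B) | (~B | B) = a + b − a·b on (0.6225, 0.8589) = 0.9467
  A | B = a + b − a·b on (0.8000, 0.8300) = 0.9660
  ((E & B) | (~B | B)) & (A | B) = a·b on (0.9467, 0.9660) = 0.9145
  → value = 0.9145
|0.8300 − 0.9145| = 0.085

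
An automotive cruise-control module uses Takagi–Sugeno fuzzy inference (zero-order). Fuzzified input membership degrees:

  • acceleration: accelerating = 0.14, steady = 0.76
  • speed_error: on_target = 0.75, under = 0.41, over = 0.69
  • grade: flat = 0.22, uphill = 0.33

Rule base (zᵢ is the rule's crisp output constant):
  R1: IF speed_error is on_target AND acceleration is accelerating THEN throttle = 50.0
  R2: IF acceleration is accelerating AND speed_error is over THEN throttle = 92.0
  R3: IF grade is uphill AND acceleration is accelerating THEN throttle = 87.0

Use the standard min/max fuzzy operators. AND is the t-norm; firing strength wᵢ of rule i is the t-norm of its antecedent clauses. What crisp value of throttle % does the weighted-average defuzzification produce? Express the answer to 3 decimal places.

76.333

R1 (z=50.0): on_target=0.75, accelerating=0.14; AND[min(a, b)] → w = 0.14
R2 (z=92.0): accelerating=0.14, over=0.69; AND[min(a, b)] → w = 0.14
R3 (z=87.0): uphill=0.33, accelerating=0.14; AND[min(a, b)] → w = 0.14
Weighted average = (0.14·50.0 + 0.14·92.0 + 0.14·87.0) / (0.14 + 0.14 + 0.14)
  = 32.0600 / 0.4200 = 76.333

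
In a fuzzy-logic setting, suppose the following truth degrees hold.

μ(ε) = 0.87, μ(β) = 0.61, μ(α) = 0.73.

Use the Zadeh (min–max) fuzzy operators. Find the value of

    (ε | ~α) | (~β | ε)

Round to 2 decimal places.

0.87

~α = 1 − 0.73 = 0.27
ε | ~α = max(a, b) on (0.87, 0.27) = 0.87
~β = 1 − 0.61 = 0.39
~β | ε = max(a, b) on (0.39, 0.87) = 0.87
(ε | ~α) | (~β | ε) = max(a, b) on (0.87, 0.87) = 0.87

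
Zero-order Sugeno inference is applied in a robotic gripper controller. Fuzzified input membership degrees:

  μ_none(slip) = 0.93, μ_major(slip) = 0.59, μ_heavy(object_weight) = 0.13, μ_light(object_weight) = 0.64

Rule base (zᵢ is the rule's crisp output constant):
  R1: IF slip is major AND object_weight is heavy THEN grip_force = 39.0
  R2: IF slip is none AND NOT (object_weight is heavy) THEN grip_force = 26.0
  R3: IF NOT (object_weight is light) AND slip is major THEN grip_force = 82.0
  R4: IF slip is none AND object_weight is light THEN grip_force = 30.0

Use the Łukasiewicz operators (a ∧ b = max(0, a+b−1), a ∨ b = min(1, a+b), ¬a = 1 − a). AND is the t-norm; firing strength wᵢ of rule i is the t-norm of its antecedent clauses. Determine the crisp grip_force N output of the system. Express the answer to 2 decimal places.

R1 (z=39.0): major=0.59, heavy=0.13; AND[max(0, a+b−1)] → w = 0.00
R2 (z=26.0): none=0.93, ¬heavy=1−0.13=0.87; AND[max(0, a+b−1)] → w = 0.80
R3 (z=82.0): ¬light=1−0.64=0.36, major=0.59; AND[max(0, a+b−1)] → w = 0.00
R4 (z=30.0): none=0.93, light=0.64; AND[max(0, a+b−1)] → w = 0.57
Weighted average = (0.00·39.0 + 0.80·26.0 + 0.00·82.0 + 0.57·30.0) / (0.00 + 0.80 + 0.00 + 0.57)
  = 37.9000 / 1.3700 = 27.66

27.66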